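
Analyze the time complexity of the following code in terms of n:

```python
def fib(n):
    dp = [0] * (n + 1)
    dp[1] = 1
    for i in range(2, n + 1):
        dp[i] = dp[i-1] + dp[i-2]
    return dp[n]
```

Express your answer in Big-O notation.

This is Dynamic programming Fibonacci. Time complexity: O(n).

Answer: O(n)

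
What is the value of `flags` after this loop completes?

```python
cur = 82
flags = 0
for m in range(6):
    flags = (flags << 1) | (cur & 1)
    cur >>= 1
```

Reverse lowest 6 bits of 82
`flags` takes the values: 0 → 1 → 2 → 4 → 9 → 18

Answer: 18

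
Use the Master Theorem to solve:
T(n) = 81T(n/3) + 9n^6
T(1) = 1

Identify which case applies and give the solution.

a=81, b=3, f(n)=9n^6. log_3(81) = 4. Since c=6 > 4 and the regularity condition holds (81(n/3)^6 = (81/3^6)n^6 with 81/3^6 < 1), Case 3 applies: T(n) = Θ(f(n)) = O(n^6).

Answer: O(n^6) - Case 3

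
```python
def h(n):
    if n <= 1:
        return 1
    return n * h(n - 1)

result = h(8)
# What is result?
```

h(8) = 8 * 7 * 6 * 5 * 4 * 3 * 2 * 1 = 40320

Answer: 40320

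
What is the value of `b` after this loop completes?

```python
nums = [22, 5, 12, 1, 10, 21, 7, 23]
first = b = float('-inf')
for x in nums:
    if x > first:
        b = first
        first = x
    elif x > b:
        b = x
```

Second largest (with repeats) in [22, 5, 12, 1, 10, 21, 7, 23]
`b` takes the values: -inf → 5 → 12 → 21 → 22

Answer: 22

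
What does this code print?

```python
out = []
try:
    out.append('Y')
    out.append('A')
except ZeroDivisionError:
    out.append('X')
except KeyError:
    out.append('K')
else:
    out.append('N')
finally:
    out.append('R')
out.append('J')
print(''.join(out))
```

Execution trace: 'Y' (try body) → 'A' (try body, no exception) → 'N' (else) → 'R' (finally) → 'J' (after the try/except). Output: YANRJ

Answer: YANRJ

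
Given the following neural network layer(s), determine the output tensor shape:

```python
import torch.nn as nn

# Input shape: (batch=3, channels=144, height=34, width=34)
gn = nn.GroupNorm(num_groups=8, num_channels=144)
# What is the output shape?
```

Input: (3, 144, 34, 34) -> Output: (3, 144, 34, 34)

Answer: (3, 144, 34, 34)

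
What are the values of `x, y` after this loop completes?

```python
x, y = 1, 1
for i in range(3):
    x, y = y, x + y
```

Fibonacci: after 3 iterations
`x, y` takes the values: (1, 1) → (1, 2) → (2, 3) → (3, 5)

Answer: 3, 5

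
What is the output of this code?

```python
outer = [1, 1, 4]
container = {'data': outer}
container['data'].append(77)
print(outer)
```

Key concept: dict holds reference to list.
Step by step:
`outer = [1, 1, 4]` → outer = [1, 1, 4]
`container = {'data': outer}` → container = {'data': [1, 1, 4]}
`container['data'].append(77)` → outer = [1, 1, 4, 77]; container = {'data': [1, 1, 4, 77]}
`print(outer)` → prints [1, 1, 4, 77]

Answer: [1, 1, 4, 77]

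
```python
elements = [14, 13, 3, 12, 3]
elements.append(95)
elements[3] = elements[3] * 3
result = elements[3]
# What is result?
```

Trace:
`elements = [14, 13, 3, 12, 3]` → elements = [14, 13, 3, 12, 3]
`elements.append(95)` → elements = [14, 13, 3, 12, 3, 95]
`elements[3] = elements[3] * 3` → elements = [14, 13, 3, 36, 3, 95]
`result = elements[3]` → result = 36
So result = 36

Answer: 36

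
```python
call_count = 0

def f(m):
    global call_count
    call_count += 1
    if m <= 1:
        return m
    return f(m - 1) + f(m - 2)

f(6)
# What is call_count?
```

Calls(m) = 1 + Calls(m-1) + Calls(m-2); Calls(0)=Calls(1)=1. For m=6 this gives 25.

Answer: 25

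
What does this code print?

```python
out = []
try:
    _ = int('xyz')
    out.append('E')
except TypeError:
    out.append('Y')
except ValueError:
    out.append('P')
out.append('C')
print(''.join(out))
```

Execution trace: 'P' (except ValueError) → 'C' (after the try/except). Output: PC

Answer: PC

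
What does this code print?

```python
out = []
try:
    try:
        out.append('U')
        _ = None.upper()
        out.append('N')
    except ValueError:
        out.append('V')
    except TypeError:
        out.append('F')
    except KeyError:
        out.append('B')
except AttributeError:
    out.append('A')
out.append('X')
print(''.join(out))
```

Execution trace: 'U' (try body) → 'A' (outer except AttributeError) → 'X' (after the try/except). Output: UAX

Answer: UAX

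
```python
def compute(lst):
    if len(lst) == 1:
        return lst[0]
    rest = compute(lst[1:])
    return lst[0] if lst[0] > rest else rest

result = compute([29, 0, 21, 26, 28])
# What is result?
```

Recursive max over [29, 0, 21, 26, 28] = 29

Answer: 29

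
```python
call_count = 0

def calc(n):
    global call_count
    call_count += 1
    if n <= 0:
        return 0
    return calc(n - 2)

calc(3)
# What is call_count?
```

Linear recursion stepping by 2: 3 calls from n=3 down to ≤0.

Answer: 3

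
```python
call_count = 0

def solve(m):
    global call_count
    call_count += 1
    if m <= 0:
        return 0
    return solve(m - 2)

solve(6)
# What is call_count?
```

Linear recursion stepping by 2: 4 calls from m=6 down to ≤0.

Answer: 4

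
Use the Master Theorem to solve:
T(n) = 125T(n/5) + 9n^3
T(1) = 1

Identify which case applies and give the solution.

a=125, b=5, f(n)=9n^3. log_5(125) = 3. Since c=3 = 3, Case 2 applies: T(n) = Θ(n^log_b(a) · log n) = O(n^3 log n).

Answer: O(n^3 log n) - Case 2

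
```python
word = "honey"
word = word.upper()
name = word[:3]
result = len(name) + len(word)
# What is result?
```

Trace:
`word = "honey"` → word = 'honey'
`word = word.upper()` → word = 'HONEY'
`name = word[:3]` → name = 'HON'
`result = len(name) + len(word)` → result = 8
So result = 8

Answer: 8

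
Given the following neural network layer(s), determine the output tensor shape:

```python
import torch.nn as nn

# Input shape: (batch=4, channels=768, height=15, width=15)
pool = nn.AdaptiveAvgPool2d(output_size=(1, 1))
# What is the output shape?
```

Input: (4, 768, 15, 15) -> Output: (4, 768, 1, 1)

Answer: (4, 768, 1, 1)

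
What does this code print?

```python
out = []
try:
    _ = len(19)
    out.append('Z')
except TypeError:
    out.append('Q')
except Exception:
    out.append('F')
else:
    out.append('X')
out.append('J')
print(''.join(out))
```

Execution trace: 'Q' (except TypeError) → 'J' (after the try/except). Output: QJ

Answer: QJ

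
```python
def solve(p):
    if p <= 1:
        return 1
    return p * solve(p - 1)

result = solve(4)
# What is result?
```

solve(4) = 4 * 3 * 2 * 1 = 24

Answer: 24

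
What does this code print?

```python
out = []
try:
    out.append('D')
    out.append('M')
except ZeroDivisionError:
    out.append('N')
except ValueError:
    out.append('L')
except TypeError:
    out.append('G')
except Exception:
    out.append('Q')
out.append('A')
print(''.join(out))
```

Execution trace: 'D' (try body) → 'M' (try body, no exception) → 'A' (after the try/except). Output: DMA

Answer: DMA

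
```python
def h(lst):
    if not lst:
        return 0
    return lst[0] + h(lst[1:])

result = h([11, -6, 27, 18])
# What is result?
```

11 + (-6) + 27 + 18 + 0 = 50

Answer: 50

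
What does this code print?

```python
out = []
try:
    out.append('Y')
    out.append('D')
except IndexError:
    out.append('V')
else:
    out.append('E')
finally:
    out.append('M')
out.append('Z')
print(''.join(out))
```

Execution trace: 'Y' (try body) → 'D' (try body, no exception) → 'E' (else) → 'M' (finally) → 'Z' (after the try/except). Output: YDEMZ

Answer: YDEMZ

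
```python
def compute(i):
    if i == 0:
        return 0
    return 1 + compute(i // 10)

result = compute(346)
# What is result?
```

Count of digits of 346: 3

Answer: 3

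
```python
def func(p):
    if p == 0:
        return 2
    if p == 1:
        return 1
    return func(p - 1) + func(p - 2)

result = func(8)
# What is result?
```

Build up from base cases: func(0)=2, func(1)=1, func(2)=3, func(3)=4, func(4)=7, func(5)=11, func(6)=18, ..., func(8)=47

Answer: 47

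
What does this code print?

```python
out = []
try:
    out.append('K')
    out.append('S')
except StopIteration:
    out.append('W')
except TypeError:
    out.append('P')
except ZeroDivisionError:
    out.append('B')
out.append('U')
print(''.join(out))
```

Execution trace: 'K' (try body) → 'S' (try body, no exception) → 'U' (after the try/except). Output: KSU

Answer: KSU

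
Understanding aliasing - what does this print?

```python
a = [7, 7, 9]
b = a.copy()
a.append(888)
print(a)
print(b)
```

Key concept: list.copy() creates independent copy.
Step by step:
`a = [7, 7, 9]` → a = [7, 7, 9]
`b = a.copy()` → b = [7, 7, 9]
`a.append(888)` → a = [7, 7, 9, 888]
`print(a)` → prints [7, 7, 9, 888]
`print(b)` → prints [7, 7, 9]

Answer:
[7, 7, 9, 888]
[7, 7, 9]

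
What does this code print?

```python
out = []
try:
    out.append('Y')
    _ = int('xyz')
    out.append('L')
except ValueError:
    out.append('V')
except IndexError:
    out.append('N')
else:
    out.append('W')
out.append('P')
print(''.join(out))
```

Execution trace: 'Y' (try body) → 'V' (except ValueError) → 'P' (after the try/except). Output: YVP

Answer: YVP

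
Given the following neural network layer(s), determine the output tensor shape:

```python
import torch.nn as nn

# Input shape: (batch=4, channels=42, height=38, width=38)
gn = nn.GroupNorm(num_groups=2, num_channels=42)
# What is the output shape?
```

Input: (4, 42, 38, 38) -> Output: (4, 42, 38, 38)

Answer: (4, 42, 38, 38)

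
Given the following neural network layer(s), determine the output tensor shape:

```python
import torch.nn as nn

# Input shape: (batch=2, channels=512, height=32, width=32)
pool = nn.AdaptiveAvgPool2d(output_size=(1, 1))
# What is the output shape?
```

Input: (2, 512, 32, 32) -> Output: (2, 512, 1, 1)

Answer: (2, 512, 1, 1)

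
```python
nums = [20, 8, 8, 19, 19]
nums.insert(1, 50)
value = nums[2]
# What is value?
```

Trace:
`nums = [20, 8, 8, 19, 19]` → nums = [20, 8, 8, 19, 19]
`nums.insert(1, 50)` → nums = [20, 50, 8, 8, 19, 19]
`value = nums[2]` → value = 8
So value = 8

Answer: 8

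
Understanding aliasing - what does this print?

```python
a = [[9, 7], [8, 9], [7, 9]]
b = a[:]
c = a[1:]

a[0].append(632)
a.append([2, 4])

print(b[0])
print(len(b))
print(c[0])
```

Key concept: slice with nested mutation.
Step by step:
`a = [[9, 7], [8, 9], [7, 9]]` → a = [[9, 7], [8, 9], [7, 9]]
`b = a[:]` → b = [[9, 7], [8, 9], [7, 9]]
`c = a[1:]` → c = [[8, 9], [7, 9]]
`a[0].append(632)` → a = [[9, 7, 632], [8, 9], [7, 9]]; b = [[9, 7, 632], [8, 9], [7, 9]]
`a.append([2, 4])` → a = [[9, 7, 632], [8, 9], [7, 9], [2, 4]]
`print(b[0])` → prints [9, 7, 632]
`print(len(b))` → prints 3
`print(c[0])` → prints [8, 9]

Answer:
[9, 7, 632]
3
[8, 9]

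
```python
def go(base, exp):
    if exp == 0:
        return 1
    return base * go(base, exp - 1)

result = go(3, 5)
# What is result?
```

go(3, 5) = 3 * 3 * 3 * 3 * 3 = 243

Answer: 243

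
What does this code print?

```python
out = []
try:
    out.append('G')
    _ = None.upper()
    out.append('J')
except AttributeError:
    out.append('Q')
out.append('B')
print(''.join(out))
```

Execution trace: 'G' (try body) → 'Q' (except AttributeError) → 'B' (after the try/except). Output: GQB

Answer: GQB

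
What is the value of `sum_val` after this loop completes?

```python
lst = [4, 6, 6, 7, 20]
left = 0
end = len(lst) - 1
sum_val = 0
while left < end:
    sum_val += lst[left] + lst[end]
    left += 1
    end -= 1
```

Sum of pairs from ends
`sum_val` takes the values: 0 → 24 → 37

Answer: 37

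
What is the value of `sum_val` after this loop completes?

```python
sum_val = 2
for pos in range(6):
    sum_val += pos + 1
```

Start at 2, add 1 to 6 = 23
`sum_val` takes the values: 2 → 3 → 5 → 8 → 12 → 17 → 23

Answer: 23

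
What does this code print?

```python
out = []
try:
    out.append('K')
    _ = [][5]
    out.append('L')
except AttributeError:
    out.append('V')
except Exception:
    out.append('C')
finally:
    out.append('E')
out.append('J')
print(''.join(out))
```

Execution trace: 'K' (try body) → 'C' (except Exception) → 'E' (finally) → 'J' (after the try/except). Output: KCEJ

Answer: KCEJ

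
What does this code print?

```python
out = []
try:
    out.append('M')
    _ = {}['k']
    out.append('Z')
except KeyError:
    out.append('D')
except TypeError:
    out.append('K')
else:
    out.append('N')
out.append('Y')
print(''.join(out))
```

Execution trace: 'M' (try body) → 'D' (except KeyError) → 'Y' (after the try/except). Output: MDY

Answer: MDY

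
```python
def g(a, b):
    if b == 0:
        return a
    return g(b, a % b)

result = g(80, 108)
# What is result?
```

g(80, 108) -> g(108, 80) -> g(80, 28) -> g(28, 24) -> g(24, 4) -> g(4, 0) -> 4

Answer: 4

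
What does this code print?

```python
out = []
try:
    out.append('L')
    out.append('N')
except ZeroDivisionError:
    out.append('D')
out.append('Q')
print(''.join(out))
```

Execution trace: 'L' (try body) → 'N' (try body, no exception) → 'Q' (after the try/except). Output: LNQ

Answer: LNQ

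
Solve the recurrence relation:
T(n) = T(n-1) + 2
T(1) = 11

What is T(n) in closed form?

Unrolling: T(n) = T(1) + 2·(n-1) = 11 + 2(n-1) = 2n + 9.

Answer: T(n) = 2n + 9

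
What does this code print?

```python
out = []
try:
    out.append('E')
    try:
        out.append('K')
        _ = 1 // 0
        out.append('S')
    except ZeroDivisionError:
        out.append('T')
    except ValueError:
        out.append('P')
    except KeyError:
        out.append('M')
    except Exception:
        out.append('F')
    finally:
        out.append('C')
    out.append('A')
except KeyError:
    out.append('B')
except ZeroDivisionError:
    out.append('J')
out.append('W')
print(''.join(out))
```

Execution trace: 'E' (try body) → 'K' (inner try body) → 'T' (inner except ZeroDivisionError) → 'C' (inner finally) → 'A' (try body, no exception) → 'W' (after the try/except). Output: EKTCAW

Answer: EKTCAW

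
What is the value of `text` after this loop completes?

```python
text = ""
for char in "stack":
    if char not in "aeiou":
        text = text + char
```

Remove vowels from 'stack'
`text` takes the values: "" → "s" → "st" → "stc" → "stck"

Answer: "stck"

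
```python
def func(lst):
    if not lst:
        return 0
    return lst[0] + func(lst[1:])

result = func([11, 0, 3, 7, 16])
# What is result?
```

11 + 0 + 3 + 7 + 16 + 0 = 37

Answer: 37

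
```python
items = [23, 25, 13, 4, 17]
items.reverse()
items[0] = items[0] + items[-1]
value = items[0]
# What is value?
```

Trace:
`items = [23, 25, 13, 4, 17]` → items = [23, 25, 13, 4, 17]
`items.reverse()` → items = [17, 4, 13, 25, 23]
`items[0] = items[0] + items[-1]` → items = [40, 4, 13, 25, 23]
`value = items[0]` → value = 40
So value = 40

Answer: 40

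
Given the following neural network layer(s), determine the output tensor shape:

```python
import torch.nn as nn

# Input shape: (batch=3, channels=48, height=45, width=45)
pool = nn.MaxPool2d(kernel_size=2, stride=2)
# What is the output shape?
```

Input: (3, 48, 45, 45) -> Output: (3, 48, 22, 22)

Answer: (3, 48, 22, 22)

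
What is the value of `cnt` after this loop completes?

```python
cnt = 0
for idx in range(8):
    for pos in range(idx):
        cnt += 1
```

Triangle number: 0+1+2+...+7
`cnt` takes the values: 0 → 1 → 2 → 3 → 4 → 5 → 6 → 7 → 8 → 9 → 10 → 11 → 12 → 13 → 14 → 15 → 16 → 17 → 18 → 19 → 20 → 21 → 22 → 23 → 24 → 25 → 26 → 27 → 28

Answer: 28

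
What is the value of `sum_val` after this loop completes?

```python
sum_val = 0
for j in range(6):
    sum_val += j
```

Sum of 0 to 5 = 15
`sum_val` takes the values: 0 → 1 → 3 → 6 → 10 → 15

Answer: 15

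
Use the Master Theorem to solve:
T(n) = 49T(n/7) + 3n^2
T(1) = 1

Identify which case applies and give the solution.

a=49, b=7, f(n)=3n^2. log_7(49) = 2. Since c=2 = 2, Case 2 applies: T(n) = Θ(n^log_b(a) · log n) = O(n^2 log n).

Answer: O(n^2 log n) - Case 2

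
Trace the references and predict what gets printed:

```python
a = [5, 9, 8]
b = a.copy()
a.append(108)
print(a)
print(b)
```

Key concept: list.copy() creates independent copy.
Step by step:
`a = [5, 9, 8]` → a = [5, 9, 8]
`b = a.copy()` → b = [5, 9, 8]
`a.append(108)` → a = [5, 9, 8, 108]
`print(a)` → prints [5, 9, 8, 108]
`print(b)` → prints [5, 9, 8]

Answer:
[5, 9, 8, 108]
[5, 9, 8]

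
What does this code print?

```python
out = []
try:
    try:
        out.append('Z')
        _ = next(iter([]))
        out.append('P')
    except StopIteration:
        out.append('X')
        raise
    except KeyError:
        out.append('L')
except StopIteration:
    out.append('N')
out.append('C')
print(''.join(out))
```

Execution trace: 'Z' (try body) → 'X' (except StopIteration) → 'N' (outer except StopIteration) → 'C' (after the try/except). Output: ZXNC

Answer: ZXNC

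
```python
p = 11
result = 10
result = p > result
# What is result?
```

Trace:
`p = 11` → p = 11
`result = 10` → result = 10
`result = p > result` → result = True
So result = True

Answer: True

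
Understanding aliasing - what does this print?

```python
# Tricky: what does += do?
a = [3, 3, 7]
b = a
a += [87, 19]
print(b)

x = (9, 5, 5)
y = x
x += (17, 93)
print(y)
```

Key concept: += behavior differs for mutable vs immutable.
Step by step:
`a = [3, 3, 7]` → a = [3, 3, 7]
`b = a` → b = [3, 3, 7] (same object as a)
`a += [87, 19]` → a = [3, 3, 7, 87, 19] (same object as b); b = [3, 3, 7, 87, 19] (same object as a)
`print(b)` → prints [3, 3, 7, 87, 19]
`x = (9, 5, 5)` → x = (9, 5, 5)
`y = x` → y = (9, 5, 5)
`x += (17, 93)` → x = (9, 5, 5, 17, 93)
`print(y)` → prints (9, 5, 5)

Answer:
[3, 3, 7, 87, 19]
(9, 5, 5)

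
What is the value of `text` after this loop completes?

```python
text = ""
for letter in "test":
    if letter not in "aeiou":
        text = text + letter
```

Remove vowels from 'test'
`text` takes the values: "" → "t" → "ts" → "tst"

Answer: "tst"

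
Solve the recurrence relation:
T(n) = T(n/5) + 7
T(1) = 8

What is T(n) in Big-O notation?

Each step divides n by 5 and adds 7. After log_5(n) steps we reach T(1)=8. So T(n) = 7·log_5(n) + 8 = O(log n).

Answer: O(log n)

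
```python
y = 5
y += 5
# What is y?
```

Trace:
`y = 5` → y = 5
`y += 5` → y = 10
So y = 10

Answer: 10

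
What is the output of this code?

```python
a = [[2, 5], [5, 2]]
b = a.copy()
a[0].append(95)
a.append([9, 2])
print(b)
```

Key concept: shallow copy with nested lists.
Step by step:
`a = [[2, 5], [5, 2]]` → a = [[2, 5], [5, 2]]
`b = a.copy()` → b = [[2, 5], [5, 2]]
`a[0].append(95)` → a = [[2, 5, 95], [5, 2]]; b = [[2, 5, 95], [5, 2]]
`a.append([9, 2])` → a = [[2, 5, 95], [5, 2], [9, 2]]
`print(b)` → prints [[2, 5, 95], [5, 2]]

Answer: [[2, 5, 95], [5, 2]]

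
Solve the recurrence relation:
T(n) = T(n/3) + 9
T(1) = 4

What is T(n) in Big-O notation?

Each step divides n by 3 and adds 9. After log_3(n) steps we reach T(1)=4. So T(n) = 9·log_3(n) + 4 = O(log n).

Answer: O(log n)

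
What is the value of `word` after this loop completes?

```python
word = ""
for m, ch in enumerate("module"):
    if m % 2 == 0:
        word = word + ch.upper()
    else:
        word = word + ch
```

Uppercase even positions in 'module'
`word` takes the values: "" → "M" → "Mo" → "MoD" → "MoDu" → "MoDuL" → "MoDuLe"

Answer: "MoDuLe"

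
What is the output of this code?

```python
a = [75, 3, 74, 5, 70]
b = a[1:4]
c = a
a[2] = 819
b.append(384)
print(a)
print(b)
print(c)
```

Key concept: slice vs alias.
Step by step:
`a = [75, 3, 74, 5, 70]` → a = [75, 3, 74, 5, 70]
`b = a[1:4]` → b = [3, 74, 5]
`c = a` → c = [75, 3, 74, 5, 70] (same object as a)
`a[2] = 819` → a = [75, 3, 819, 5, 70] (same object as c); c = [75, 3, 819, 5, 70] (same object as a)
`b.append(384)` → b = [3, 74, 5, 384]
`print(a)` → prints [75, 3, 819, 5, 70]
`print(b)` → prints [3, 74, 5, 384]
`print(c)` → prints [75, 3, 819, 5, 70]

Answer:
[75, 3, 819, 5, 70]
[3, 74, 5, 384]
[75, 3, 819, 5, 70]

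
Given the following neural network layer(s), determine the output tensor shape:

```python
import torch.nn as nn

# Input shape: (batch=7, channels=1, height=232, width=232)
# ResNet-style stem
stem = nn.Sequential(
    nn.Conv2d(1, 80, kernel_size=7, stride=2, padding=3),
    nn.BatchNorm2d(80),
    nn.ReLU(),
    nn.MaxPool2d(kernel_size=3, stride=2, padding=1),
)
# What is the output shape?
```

Input: (7, 1, 232, 232) -> after Conv2d 7x7 stride=2: (7, 80, 116, 116) -> Output: (7, 80, 58, 58)

Answer: (7, 80, 58, 58)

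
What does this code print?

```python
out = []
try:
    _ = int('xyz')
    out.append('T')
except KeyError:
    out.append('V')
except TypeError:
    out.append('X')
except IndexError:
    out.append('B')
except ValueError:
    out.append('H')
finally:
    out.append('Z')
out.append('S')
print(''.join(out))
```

Execution trace: 'H' (except ValueError) → 'Z' (finally) → 'S' (after the try/except). Output: HZS

Answer: HZS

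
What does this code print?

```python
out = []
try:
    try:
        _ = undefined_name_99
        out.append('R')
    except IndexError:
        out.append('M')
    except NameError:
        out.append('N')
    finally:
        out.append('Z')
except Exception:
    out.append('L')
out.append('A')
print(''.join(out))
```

Execution trace: 'N' (inner except NameError) → 'Z' (inner finally) → 'A' (after the try/except). Output: NZA

Answer: NZA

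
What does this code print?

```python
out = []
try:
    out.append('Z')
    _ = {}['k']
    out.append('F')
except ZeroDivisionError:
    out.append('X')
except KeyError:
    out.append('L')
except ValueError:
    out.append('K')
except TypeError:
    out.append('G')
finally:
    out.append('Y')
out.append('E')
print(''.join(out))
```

Execution trace: 'Z' (try body) → 'L' (except KeyError) → 'Y' (finally) → 'E' (after the try/except). Output: ZLYE

Answer: ZLYE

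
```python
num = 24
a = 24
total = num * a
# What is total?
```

Trace:
`num = 24` → num = 24
`a = 24` → a = 24
`total = num * a` → total = 576
So total = 576

Answer: 576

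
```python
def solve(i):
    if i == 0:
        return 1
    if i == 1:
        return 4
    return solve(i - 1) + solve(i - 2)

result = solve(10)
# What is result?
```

Build up from base cases: solve(0)=1, solve(1)=4, solve(2)=5, solve(3)=9, solve(4)=14, solve(5)=23, solve(6)=37, ..., solve(10)=254

Answer: 254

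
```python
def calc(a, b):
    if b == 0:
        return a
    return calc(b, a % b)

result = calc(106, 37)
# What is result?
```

calc(106, 37) -> calc(37, 32) -> calc(32, 5) -> calc(5, 2) -> calc(2, 1) -> calc(1, 0) -> 1

Answer: 1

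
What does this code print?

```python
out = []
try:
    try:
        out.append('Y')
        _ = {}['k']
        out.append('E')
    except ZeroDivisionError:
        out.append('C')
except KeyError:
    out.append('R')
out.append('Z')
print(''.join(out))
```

Execution trace: 'Y' (try body) → 'R' (outer except KeyError) → 'Z' (after the try/except). Output: YRZ

Answer: YRZ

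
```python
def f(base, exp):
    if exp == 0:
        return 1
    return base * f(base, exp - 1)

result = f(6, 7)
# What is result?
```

f(6, 7) = 6 * 6 * 6 * 6 * 6 * 6 * 6 = 279936

Answer: 279936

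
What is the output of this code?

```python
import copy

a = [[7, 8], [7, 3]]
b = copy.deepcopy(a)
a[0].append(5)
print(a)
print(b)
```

Key concept: deep copy is fully independent.
Step by step:
`a = [[7, 8], [7, 3]]` → a = [[7, 8], [7, 3]]
`b = copy.deepcopy(a)` → b = [[7, 8], [7, 3]]
`a[0].append(5)` → a = [[7, 8, 5], [7, 3]]
`print(a)` → prints [[7, 8, 5], [7, 3]]
`print(b)` → prints [[7, 8], [7, 3]]

Answer:
[[7, 8, 5], [7, 3]]
[[7, 8], [7, 3]]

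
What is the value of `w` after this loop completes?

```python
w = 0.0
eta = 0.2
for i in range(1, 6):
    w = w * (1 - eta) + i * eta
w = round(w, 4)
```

Moving average with lr=0.2
`w` takes the values: 0.0 → 0.2 → 0.56 → 1.048 → 1.6384 → 2.31072 → 2.3107

Answer: 2.3107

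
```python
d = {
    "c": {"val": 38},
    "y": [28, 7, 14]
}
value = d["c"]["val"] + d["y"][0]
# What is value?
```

Trace:
`d = { ...` → d = {'c': {'val': 38}, 'y': [28, 7, 14]}
`value = d["c"]["val"] + d["y"][0]` → value = 66
So value = 66

Answer: 66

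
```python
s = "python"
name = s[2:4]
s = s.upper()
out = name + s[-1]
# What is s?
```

Trace:
`s = "python"` → s = 'python'
`name = s[2:4]` → name = 'th'
`s = s.upper()` → s = 'PYTHON'
`out = name + s[-1]` → out = 'thN'
So s = 'PYTHON'

Answer: 'PYTHON'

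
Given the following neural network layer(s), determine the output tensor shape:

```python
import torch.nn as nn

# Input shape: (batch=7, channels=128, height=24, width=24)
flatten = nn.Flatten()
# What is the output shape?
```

Input: (7, 128, 24, 24) -> Output: (7, 73728)

Answer: (7, 73728)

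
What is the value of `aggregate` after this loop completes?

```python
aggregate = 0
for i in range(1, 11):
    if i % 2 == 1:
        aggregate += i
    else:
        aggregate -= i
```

Add odd, subtract even
`aggregate` takes the values: 0 → 1 → -1 → 2 → -2 → 3 → -3 → 4 → -4 → 5 → -5

Answer: -5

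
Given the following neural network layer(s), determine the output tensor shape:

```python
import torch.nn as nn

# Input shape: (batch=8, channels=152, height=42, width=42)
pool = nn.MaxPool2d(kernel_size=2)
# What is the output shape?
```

Input: (8, 152, 42, 42) -> Output: (8, 152, 21, 21)

Answer: (8, 152, 21, 21)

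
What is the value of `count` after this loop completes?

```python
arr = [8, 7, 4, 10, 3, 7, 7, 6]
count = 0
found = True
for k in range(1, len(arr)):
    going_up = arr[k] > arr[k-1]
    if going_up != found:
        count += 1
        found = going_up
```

Count direction changes in [8, 7, 4, 10, 3, 7, 7, 6]
`count` takes the values: 0 → 1 → 2 → 3 → 4 → 5

Answer: 5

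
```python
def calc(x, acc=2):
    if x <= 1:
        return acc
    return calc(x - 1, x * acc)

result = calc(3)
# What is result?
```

Accumulator trace (n, acc): (3, 2) -> (2, 6) -> (1, 12) -> return 12

Answer: 12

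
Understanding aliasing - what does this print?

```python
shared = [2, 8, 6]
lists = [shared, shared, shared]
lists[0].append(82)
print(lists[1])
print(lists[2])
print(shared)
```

Key concept: list of same reference.
Step by step:
`shared = [2, 8, 6]` → shared = [2, 8, 6]
`lists = [shared, shared, shared]` → lists = [[2, 8, 6], [2, 8, 6], [2, 8, 6]]
`lists[0].append(82)` → shared = [2, 8, 6, 82]; lists = [[2, 8, 6, 82], [2, 8, 6, 82], [2, 8, 6, 82]]
`print(lists[1])` → prints [2, 8, 6, 82]
`print(lists[2])` → prints [2, 8, 6, 82]
`print(shared)` → prints [2, 8, 6, 82]

Answer:
[2, 8, 6, 82]
[2, 8, 6, 82]
[2, 8, 6, 82]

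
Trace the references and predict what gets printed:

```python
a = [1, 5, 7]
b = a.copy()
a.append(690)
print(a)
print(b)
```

Key concept: list.copy() creates independent copy.
Step by step:
`a = [1, 5, 7]` → a = [1, 5, 7]
`b = a.copy()` → b = [1, 5, 7]
`a.append(690)` → a = [1, 5, 7, 690]
`print(a)` → prints [1, 5, 7, 690]
`print(b)` → prints [1, 5, 7]

Answer:
[1, 5, 7, 690]
[1, 5, 7]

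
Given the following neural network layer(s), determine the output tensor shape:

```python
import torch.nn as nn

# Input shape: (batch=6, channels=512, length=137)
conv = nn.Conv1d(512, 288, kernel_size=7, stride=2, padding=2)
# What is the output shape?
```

Input: (6, 512, 137) -> Output: (6, 288, 68)

Answer: (6, 288, 68)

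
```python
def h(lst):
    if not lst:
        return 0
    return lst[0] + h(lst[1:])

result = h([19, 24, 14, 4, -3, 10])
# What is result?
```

19 + 24 + 14 + 4 + (-3) + 10 + 0 = 68

Answer: 68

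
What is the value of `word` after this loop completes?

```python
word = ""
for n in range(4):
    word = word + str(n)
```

Concatenate digits 0 to 3
`word` takes the values: "" → "0" → "01" → "012" → "0123"

Answer: "0123"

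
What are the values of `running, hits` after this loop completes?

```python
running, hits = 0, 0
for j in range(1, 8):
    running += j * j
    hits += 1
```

Sum of squares and count
`running, hits` takes the values: (0, 0) → (1, 0) → (1, 1) → (5, 1) → (5, 2) → (14, 2) → (14, 3) → (30, 3) → (30, 4) → (55, 4) → (55, 5) → (91, 5) → (91, 6) → (140, 6) → (140, 7)

Answer: 140, 7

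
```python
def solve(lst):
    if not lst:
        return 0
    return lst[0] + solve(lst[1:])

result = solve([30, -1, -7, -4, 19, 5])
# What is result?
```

30 + (-1) + (-7) + (-4) + 19 + 5 + 0 = 42

Answer: 42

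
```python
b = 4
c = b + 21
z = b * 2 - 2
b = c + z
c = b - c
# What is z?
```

Trace:
`b = 4` → b = 4
`c = b + 21` → c = 25
`z = b * 2 - 2` → z = 6
`b = c + z` → b = 31
`c = b - c` → c = 6
So z = 6

Answer: 6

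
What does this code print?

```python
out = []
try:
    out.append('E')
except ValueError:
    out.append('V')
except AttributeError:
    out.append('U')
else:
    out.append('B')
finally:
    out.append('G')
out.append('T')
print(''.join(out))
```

Execution trace: 'E' (try body, no exception) → 'B' (else) → 'G' (finally) → 'T' (after the try/except). Output: EBGT

Answer: EBGT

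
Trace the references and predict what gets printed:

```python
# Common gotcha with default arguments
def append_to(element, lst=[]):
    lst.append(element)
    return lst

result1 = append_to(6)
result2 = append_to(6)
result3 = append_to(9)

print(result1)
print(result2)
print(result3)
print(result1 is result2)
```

Key concept: mutable default argument gotcha.
Step by step:
`result1 = append_to(6)` → result1 = [6]
`result2 = append_to(6)` → result1 = [6, 6] (same object as result2); result2 = [6, 6] (same object as result1)
`result3 = append_to(9)` → result1 = [6, 6, 9] (same object as result2, result3); result2 = [6, 6, 9] (same object as result1, result3); result3 = [6, 6, 9] (same object as result1, result2)
`print(result1)` → prints [6, 6, 9]
`print(result2)` → prints [6, 6, 9]
`print(result3)` → prints [6, 6, 9]
`print(result1 is result2)` → prints True

Answer:
[6, 6, 9]
[6, 6, 9]
[6, 6, 9]
True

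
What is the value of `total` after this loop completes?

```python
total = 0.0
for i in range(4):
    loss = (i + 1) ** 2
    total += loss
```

Sum of squared losses 1² + 2² + ... + 4²
`total` takes the values: 0.0 → 1.0 → 5.0 → 14.0 → 30.0

Answer: 30.0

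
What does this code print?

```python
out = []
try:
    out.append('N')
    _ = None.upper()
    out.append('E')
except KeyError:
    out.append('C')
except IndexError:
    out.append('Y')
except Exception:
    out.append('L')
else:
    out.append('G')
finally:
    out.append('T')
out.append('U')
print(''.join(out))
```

Execution trace: 'N' (try body) → 'L' (except Exception) → 'T' (finally) → 'U' (after the try/except). Output: NLTU

Answer: NLTU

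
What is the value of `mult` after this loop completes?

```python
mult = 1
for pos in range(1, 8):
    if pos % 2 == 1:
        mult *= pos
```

Product of odd numbers 1 to 7
`mult` takes the values: 1 → 3 → 15 → 105

Answer: 105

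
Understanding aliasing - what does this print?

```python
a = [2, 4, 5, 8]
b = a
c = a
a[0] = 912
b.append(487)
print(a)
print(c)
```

Key concept: multiple aliases.
Step by step:
`a = [2, 4, 5, 8]` → a = [2, 4, 5, 8]
`b = a` → b = [2, 4, 5, 8] (same object as a)
`c = a` → c = [2, 4, 5, 8] (same object as a, b)
`a[0] = 912` → a = [912, 4, 5, 8] (same object as b, c); b = [912, 4, 5, 8] (same object as a, c); c = [912, 4, 5, 8] (same object as a, b)
`b.append(487)` → a = [912, 4, 5, 8, 487] (same object as b, c); b = [912, 4, 5, 8, 487] (same object as a, c); c = [912, 4, 5, 8, 487] (same object as a, b)
`print(a)` → prints [912, 4, 5, 8, 487]
`print(c)` → prints [912, 4, 5, 8, 487]

Answer:
[912, 4, 5, 8, 487]
[912, 4, 5, 8, 487]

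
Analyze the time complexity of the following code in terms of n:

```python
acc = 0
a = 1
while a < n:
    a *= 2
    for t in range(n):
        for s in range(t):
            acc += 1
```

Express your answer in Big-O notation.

Each loop level contributes: log n × n × n. Multiplying the contributions gives O(n^2 log n).

Answer: O(n^2 log n)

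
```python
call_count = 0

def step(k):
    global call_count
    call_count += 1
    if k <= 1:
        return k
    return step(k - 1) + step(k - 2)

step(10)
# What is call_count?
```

Calls(k) = 1 + Calls(k-1) + Calls(k-2); Calls(0)=Calls(1)=1. For k=10 this gives 177.

Answer: 177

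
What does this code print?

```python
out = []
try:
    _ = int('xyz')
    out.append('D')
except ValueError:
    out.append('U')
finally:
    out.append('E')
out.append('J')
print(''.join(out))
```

Execution trace: 'U' (except ValueError) → 'E' (finally) → 'J' (after the try/except). Output: UEJ

Answer: UEJ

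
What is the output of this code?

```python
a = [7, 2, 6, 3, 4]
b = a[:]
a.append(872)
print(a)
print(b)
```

Key concept: slice [:] creates copy.
Step by step:
`a = [7, 2, 6, 3, 4]` → a = [7, 2, 6, 3, 4]
`b = a[:]` → b = [7, 2, 6, 3, 4]
`a.append(872)` → a = [7, 2, 6, 3, 4, 872]
`print(a)` → prints [7, 2, 6, 3, 4, 872]
`print(b)` → prints [7, 2, 6, 3, 4]

Answer:
[7, 2, 6, 3, 4, 872]
[7, 2, 6, 3, 4]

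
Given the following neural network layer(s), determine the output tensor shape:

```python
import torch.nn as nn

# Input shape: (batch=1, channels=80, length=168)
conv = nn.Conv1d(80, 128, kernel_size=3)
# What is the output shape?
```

Input: (1, 80, 168) -> Output: (1, 128, 166)

Answer: (1, 128, 166)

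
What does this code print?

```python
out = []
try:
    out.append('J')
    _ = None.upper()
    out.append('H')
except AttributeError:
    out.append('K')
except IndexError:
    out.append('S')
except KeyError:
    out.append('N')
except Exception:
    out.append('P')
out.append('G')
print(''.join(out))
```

Execution trace: 'J' (try body) → 'K' (except AttributeError) → 'G' (after the try/except). Output: JKG

Answer: JKG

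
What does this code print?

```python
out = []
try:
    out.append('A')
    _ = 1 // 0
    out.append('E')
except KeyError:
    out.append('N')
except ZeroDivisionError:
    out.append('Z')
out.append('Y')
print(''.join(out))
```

Execution trace: 'A' (try body) → 'Z' (except ZeroDivisionError) → 'Y' (after the try/except). Output: AZY

Answer: AZY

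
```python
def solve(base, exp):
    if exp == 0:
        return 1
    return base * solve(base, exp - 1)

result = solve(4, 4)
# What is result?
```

solve(4, 4) = 4 * 4 * 4 * 4 = 256

Answer: 256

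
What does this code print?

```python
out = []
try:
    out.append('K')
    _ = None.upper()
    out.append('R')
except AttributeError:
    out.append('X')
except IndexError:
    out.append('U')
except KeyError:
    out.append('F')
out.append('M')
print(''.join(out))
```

Execution trace: 'K' (try body) → 'X' (except AttributeError) → 'M' (after the try/except). Output: KXM

Answer: KXM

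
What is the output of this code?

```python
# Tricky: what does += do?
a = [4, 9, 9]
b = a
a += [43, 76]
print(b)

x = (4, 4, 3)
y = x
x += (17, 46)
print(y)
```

Key concept: += behavior differs for mutable vs immutable.
Step by step:
`a = [4, 9, 9]` → a = [4, 9, 9]
`b = a` → b = [4, 9, 9] (same object as a)
`a += [43, 76]` → a = [4, 9, 9, 43, 76] (same object as b); b = [4, 9, 9, 43, 76] (same object as a)
`print(b)` → prints [4, 9, 9, 43, 76]
`x = (4, 4, 3)` → x = (4, 4, 3)
`y = x` → y = (4, 4, 3)
`x += (17, 46)` → x = (4, 4, 3, 17, 46)
`print(y)` → prints (4, 4, 3)

Answer:
[4, 9, 9, 43, 76]
(4, 4, 3)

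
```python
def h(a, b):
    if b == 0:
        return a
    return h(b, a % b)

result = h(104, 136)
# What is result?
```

h(104, 136) -> h(136, 104) -> h(104, 32) -> h(32, 8) -> h(8, 0) -> 8

Answer: 8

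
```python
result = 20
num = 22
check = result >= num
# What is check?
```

Trace:
`result = 20` → result = 20
`num = 22` → num = 22
`check = result >= num` → check = False
So check = False

Answer: False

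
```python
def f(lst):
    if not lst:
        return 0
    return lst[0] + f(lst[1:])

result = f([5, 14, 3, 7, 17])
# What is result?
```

5 + 14 + 3 + 7 + 17 + 0 = 46

Answer: 46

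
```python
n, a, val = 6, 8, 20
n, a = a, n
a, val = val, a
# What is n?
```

Trace:
`n, a, val = 6, 8, 20` → n = 6; a = 8; val = 20
`n, a = a, n` → n = 8; a = 6
`a, val = val, a` → a = 20; val = 6
So n = 8

Answer: 8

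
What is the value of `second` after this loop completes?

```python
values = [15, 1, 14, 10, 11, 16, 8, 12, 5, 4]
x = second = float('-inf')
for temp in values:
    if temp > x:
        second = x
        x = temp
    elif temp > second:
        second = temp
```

Second largest (with repeats) in [15, 1, 14, 10, 11, 16, 8, 12, 5, 4]
`second` takes the values: -inf → 1 → 14 → 15

Answer: 15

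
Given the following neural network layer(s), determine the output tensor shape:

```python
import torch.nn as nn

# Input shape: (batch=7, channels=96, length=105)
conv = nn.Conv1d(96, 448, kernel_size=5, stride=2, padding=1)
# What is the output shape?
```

Input: (7, 96, 105) -> Output: (7, 448, 52)

Answer: (7, 448, 52)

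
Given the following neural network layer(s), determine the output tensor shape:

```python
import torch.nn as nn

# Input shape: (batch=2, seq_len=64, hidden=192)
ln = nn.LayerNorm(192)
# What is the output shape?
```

Input: (2, 64, 192) -> Output: (2, 64, 192)

Answer: (2, 64, 192)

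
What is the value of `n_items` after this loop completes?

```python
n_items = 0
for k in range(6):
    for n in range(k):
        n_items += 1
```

Triangle number: 0+1+2+...+5
`n_items` takes the values: 0 → 1 → 2 → 3 → 4 → 5 → 6 → 7 → 8 → 9 → 10 → 11 → 12 → 13 → 14 → 15

Answer: 15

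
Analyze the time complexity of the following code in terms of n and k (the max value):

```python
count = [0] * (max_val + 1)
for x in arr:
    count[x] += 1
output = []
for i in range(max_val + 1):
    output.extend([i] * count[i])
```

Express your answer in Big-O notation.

This is Counting sort (k = max value). Time complexity: O(n + k).

Answer: O(n + k)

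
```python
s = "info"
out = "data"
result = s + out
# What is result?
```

Trace:
`s = "info"` → s = 'info'
`out = "data"` → out = 'data'
`result = s + out` → result = 'infodata'
So result = 'infodata'

Answer: 'infodata'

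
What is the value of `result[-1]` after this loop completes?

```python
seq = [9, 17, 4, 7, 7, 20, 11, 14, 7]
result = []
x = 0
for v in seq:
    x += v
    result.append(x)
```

Cumulative sum ends at 96
`result` takes the values: [] → [9] → [9, 26] → [9, 26, 30] → [9, 26, 30, 37] → [9, 26, 30, 37, 44] → [9, 26, 30, 37, 44, 64] → [9, 26, 30, 37, 44, 64, 75] → [9, 26, 30, 37, 44, 64, 75, 89] → [9, 26, 30, 37, 44, 64, 75, 89, 96]
So `result[-1]` = 96

Answer: 96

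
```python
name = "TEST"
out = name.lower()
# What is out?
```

Trace:
`name = "TEST"` → name = 'TEST'
`out = name.lower()` → out = 'test'
So out = 'test'

Answer: 'test'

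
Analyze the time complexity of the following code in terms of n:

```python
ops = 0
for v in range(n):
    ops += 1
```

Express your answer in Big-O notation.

Each loop level contributes: n. Multiplying the contributions gives O(n).

Answer: O(n)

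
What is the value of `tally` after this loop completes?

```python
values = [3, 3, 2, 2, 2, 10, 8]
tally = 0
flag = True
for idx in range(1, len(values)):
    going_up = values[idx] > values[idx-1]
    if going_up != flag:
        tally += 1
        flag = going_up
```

Count direction changes in [3, 3, 2, 2, 2, 10, 8]
`tally` takes the values: 0 → 1 → 2 → 3

Answer: 3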